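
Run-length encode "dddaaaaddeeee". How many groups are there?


Input: dddaaaaddeeee
Scanning for consecutive runs:
  Group 1: 'd' x 3 (positions 0-2)
  Group 2: 'a' x 4 (positions 3-6)
  Group 3: 'd' x 2 (positions 7-8)
  Group 4: 'e' x 4 (positions 9-12)
Total groups: 4

4


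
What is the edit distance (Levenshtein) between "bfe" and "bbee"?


Computing edit distance: "bfe" -> "bbee"
DP table:
           b    b    e    e
      0    1    2    3    4
  b   1    0    1    2    3
  f   2    1    1    2    3
  e   3    2    2    1    2
Edit distance = dp[3][4] = 2

2


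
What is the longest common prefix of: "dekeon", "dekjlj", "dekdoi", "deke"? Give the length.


Words: dekeon, dekjlj, dekdoi, deke
  Position 0: all 'd' => match
  Position 1: all 'e' => match
  Position 2: all 'k' => match
  Position 3: ('e', 'j', 'd', 'e') => mismatch, stop
LCP = "dek" (length 3)

3


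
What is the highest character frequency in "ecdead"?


Input: ecdead
Character counts:
  'a': 1
  'c': 1
  'd': 2
  'e': 2
Maximum frequency: 2

2


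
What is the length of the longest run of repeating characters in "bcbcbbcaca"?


Input: "bcbcbbcaca"
Scanning for longest run:
  Position 1 ('c'): new char, reset run to 1
  Position 2 ('b'): new char, reset run to 1
  Position 3 ('c'): new char, reset run to 1
  Position 4 ('b'): new char, reset run to 1
  Position 5 ('b'): continues run of 'b', length=2
  Position 6 ('c'): new char, reset run to 1
  Position 7 ('a'): new char, reset run to 1
  Position 8 ('c'): new char, reset run to 1
  Position 9 ('a'): new char, reset run to 1
Longest run: 'b' with length 2

2


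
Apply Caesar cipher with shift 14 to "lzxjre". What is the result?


Caesar cipher: shift "lzxjre" by 14
  'l' (pos 11) + 14 = pos 25 = 'z'
  'z' (pos 25) + 14 = pos 13 = 'n'
  'x' (pos 23) + 14 = pos 11 = 'l'
  'j' (pos 9) + 14 = pos 23 = 'x'
  'r' (pos 17) + 14 = pos 5 = 'f'
  'e' (pos 4) + 14 = pos 18 = 's'
Result: znlxfs

znlxfs


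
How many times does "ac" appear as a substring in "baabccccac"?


Searching for "ac" in "baabccccac"
Scanning each position:
  Position 0: "ba" => no
  Position 1: "aa" => no
  Position 2: "ab" => no
  Position 3: "bc" => no
  Position 4: "cc" => no
  Position 5: "cc" => no
  Position 6: "cc" => no
  Position 7: "ca" => no
  Position 8: "ac" => MATCH
Total occurrences: 1

1


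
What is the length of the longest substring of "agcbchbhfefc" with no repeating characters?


Input: "agcbchbhfefc"
Sliding window (track last position of each char):
  Position 0 ('a'): window [0,0] length 1 -- new best
  Position 1 ('g'): window [0,1] length 2 -- new best
  Position 2 ('c'): window [0,2] length 3 -- new best
  Position 3 ('b'): window [0,3] length 4 -- new best
  Position 4 ('c'): repeat (last at 2), move window start to 3
  Position 4 ('c'): window [3,4] length 2
  Position 5 ('h'): window [3,5] length 3
  Position 6 ('b'): repeat (last at 3), move window start to 4
  Position 6 ('b'): window [4,6] length 3
  Position 7 ('h'): repeat (last at 5), move window start to 6
  Position 7 ('h'): window [6,7] length 2
  Position 8 ('f'): window [6,8] length 3
  Position 9 ('e'): window [6,9] length 4
  Position 10 ('f'): repeat (last at 8), move window start to 9
  Position 10 ('f'): window [9,10] length 2
  Position 11 ('c'): window [9,11] length 3
Longest substring with no repeats: "agcb" with length 4

4


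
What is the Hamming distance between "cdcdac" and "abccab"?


Comparing "cdcdac" and "abccab" position by position:
  Position 0: 'c' vs 'a' => differ
  Position 1: 'd' vs 'b' => differ
  Position 2: 'c' vs 'c' => same
  Position 3: 'd' vs 'c' => differ
  Position 4: 'a' vs 'a' => same
  Position 5: 'c' vs 'b' => differ
Total differences (Hamming distance): 4

4


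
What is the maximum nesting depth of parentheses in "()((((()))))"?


Input: "()((((()))))"
Tracking depth:
  Position 0 '(': depth becomes 1
  Position 1 ')': depth becomes 0
  Position 2 '(': depth becomes 1
  Position 3 '(': depth becomes 2
  Position 4 '(': depth becomes 3
  Position 5 '(': depth becomes 4
  Position 6 '(': depth becomes 5
  Position 7 ')': depth becomes 4
  Position 8 ')': depth becomes 3
  Position 9 ')': depth becomes 2
  Position 10 ')': depth becomes 1
  Position 11 ')': depth becomes 0
Maximum depth reached: 5

5


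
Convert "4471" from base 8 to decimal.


Input: "4471" in base 8
Positional expansion:
  Digit '4' (value 4) x 8^3 = 2048
  Digit '4' (value 4) x 8^2 = 256
  Digit '7' (value 7) x 8^1 = 56
  Digit '1' (value 1) x 8^0 = 1
Sum = 2361

2361


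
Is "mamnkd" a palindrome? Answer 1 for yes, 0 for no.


Input: mamnkd
Reversed: dknmam
  Compare pos 0 ('m') with pos 5 ('d'): MISMATCH
  Compare pos 1 ('a') with pos 4 ('k'): MISMATCH
  Compare pos 2 ('m') with pos 3 ('n'): MISMATCH
Result: not a palindrome

0


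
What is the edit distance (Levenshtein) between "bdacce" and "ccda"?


Computing edit distance: "bdacce" -> "ccda"
DP table:
           c    c    d    a
      0    1    2    3    4
  b   1    1    2    3    4
  d   2    2    2    2    3
  a   3    3    3    3    2
  c   4    3    3    4    3
  c   5    4    3    4    4
  e   6    5    4    4    5
Edit distance = dp[6][4] = 5

5


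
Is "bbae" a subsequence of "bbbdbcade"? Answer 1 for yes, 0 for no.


Check if "bbae" is a subsequence of "bbbdbcade"
Greedy scan:
  Position 0 ('b'): matches sub[0] = 'b'
  Position 1 ('b'): matches sub[1] = 'b'
  Position 2 ('b'): no match needed
  Position 3 ('d'): no match needed
  Position 4 ('b'): no match needed
  Position 5 ('c'): no match needed
  Position 6 ('a'): matches sub[2] = 'a'
  Position 7 ('d'): no match needed
  Position 8 ('e'): matches sub[3] = 'e'
All 4 characters matched => is a subsequence

1


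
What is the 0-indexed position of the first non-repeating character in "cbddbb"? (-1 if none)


Input: cbddbb
Character frequencies:
  'b': 3
  'c': 1
  'd': 2
Scanning left to right for freq == 1:
  Position 0 ('c'): unique! => answer = 0

0


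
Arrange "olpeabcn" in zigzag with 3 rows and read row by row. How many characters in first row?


Zigzag "olpeabcn" into 3 rows:
Placing characters:
  'o' => row 0
  'l' => row 1
  'p' => row 2
  'e' => row 1
  'a' => row 0
  'b' => row 1
  'c' => row 2
  'n' => row 1
Rows:
  Row 0: "oa"
  Row 1: "lebn"
  Row 2: "pc"
First row length: 2

2


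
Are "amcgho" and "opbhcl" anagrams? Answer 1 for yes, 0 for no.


Strings: "amcgho", "opbhcl"
Sorted first:  acghmo
Sorted second: bchlop
Differ at position 0: 'a' vs 'b' => not anagrams

0


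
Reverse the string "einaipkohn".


Input: einaipkohn
Reading characters right to left:
  Position 9: 'n'
  Position 8: 'h'
  Position 7: 'o'
  Position 6: 'k'
  Position 5: 'p'
  Position 4: 'i'
  Position 3: 'a'
  Position 2: 'n'
  Position 1: 'i'
  Position 0: 'e'
Reversed: nhokpianie

nhokpianie


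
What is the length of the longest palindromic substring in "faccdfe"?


Input: "faccdfe"
Checking substrings for palindromes:
  [2:4] "cc" (len 2) => palindrome
Longest palindromic substring: "cc" with length 2

2


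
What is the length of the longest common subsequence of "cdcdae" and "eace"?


LCS of "cdcdae" and "eace"
DP table:
           e    a    c    e
      0    0    0    0    0
  c   0    0    0    1    1
  d   0    0    0    1    1
  c   0    0    0    1    1
  d   0    0    0    1    1
  a   0    0    1    1    1
  e   0    1    1    1    2
LCS length = dp[6][4] = 2

2


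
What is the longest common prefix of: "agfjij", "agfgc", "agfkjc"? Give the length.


Words: agfjij, agfgc, agfkjc
  Position 0: all 'a' => match
  Position 1: all 'g' => match
  Position 2: all 'f' => match
  Position 3: ('j', 'g', 'k') => mismatch, stop
LCP = "agf" (length 3)

3


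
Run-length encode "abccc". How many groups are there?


Input: abccc
Scanning for consecutive runs:
  Group 1: 'a' x 1 (positions 0-0)
  Group 2: 'b' x 1 (positions 1-1)
  Group 3: 'c' x 3 (positions 2-4)
Total groups: 3

3


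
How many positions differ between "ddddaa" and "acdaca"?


Comparing "ddddaa" and "acdaca" position by position:
  Position 0: 'd' vs 'a' => DIFFER
  Position 1: 'd' vs 'c' => DIFFER
  Position 2: 'd' vs 'd' => same
  Position 3: 'd' vs 'a' => DIFFER
  Position 4: 'a' vs 'c' => DIFFER
  Position 5: 'a' vs 'a' => same
Positions that differ: 4

4


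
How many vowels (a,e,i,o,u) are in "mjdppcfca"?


Input: mjdppcfca
Checking each character:
  'm' at position 0: consonant
  'j' at position 1: consonant
  'd' at position 2: consonant
  'p' at position 3: consonant
  'p' at position 4: consonant
  'c' at position 5: consonant
  'f' at position 6: consonant
  'c' at position 7: consonant
  'a' at position 8: vowel (running total: 1)
Total vowels: 1

1


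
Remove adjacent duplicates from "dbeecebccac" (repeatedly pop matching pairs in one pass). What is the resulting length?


Input: dbeecebccac
Stack-based adjacent duplicate removal:
  Read 'd': push. Stack: d
  Read 'b': push. Stack: db
  Read 'e': push. Stack: dbe
  Read 'e': matches stack top 'e' => pop. Stack: db
  Read 'c': push. Stack: dbc
  Read 'e': push. Stack: dbce
  Read 'b': push. Stack: dbceb
  Read 'c': push. Stack: dbcebc
  Read 'c': matches stack top 'c' => pop. Stack: dbceb
  Read 'a': push. Stack: dbceba
  Read 'c': push. Stack: dbcebac
Final stack: "dbcebac" (length 7)

7


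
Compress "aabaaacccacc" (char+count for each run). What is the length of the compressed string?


Input: aabaaacccacc
Runs:
  'a' x 2 => "a2"
  'b' x 1 => "b1"
  'a' x 3 => "a3"
  'c' x 3 => "c3"
  'a' x 1 => "a1"
  'c' x 2 => "c2"
Compressed: "a2b1a3c3a1c2"
Compressed length: 12

12


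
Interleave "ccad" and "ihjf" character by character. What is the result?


Interleaving "ccad" and "ihjf":
  Position 0: 'c' from first, 'i' from second => "ci"
  Position 1: 'c' from first, 'h' from second => "ch"
  Position 2: 'a' from first, 'j' from second => "aj"
  Position 3: 'd' from first, 'f' from second => "df"
Result: cichajdf

cichajdf


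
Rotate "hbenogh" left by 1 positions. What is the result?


Input: "hbenogh", rotate left by 1
First 1 characters: "h"
Remaining characters: "benogh"
Concatenate remaining + first: "benogh" + "h" = "benoghh"

benoghh


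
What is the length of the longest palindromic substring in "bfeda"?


Input: "bfeda"
Checking substrings for palindromes:
  No multi-char palindromic substrings found
Longest palindromic substring: "b" with length 1

1


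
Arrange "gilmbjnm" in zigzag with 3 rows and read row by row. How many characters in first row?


Zigzag "gilmbjnm" into 3 rows:
Placing characters:
  'g' => row 0
  'i' => row 1
  'l' => row 2
  'm' => row 1
  'b' => row 0
  'j' => row 1
  'n' => row 2
  'm' => row 1
Rows:
  Row 0: "gb"
  Row 1: "imjm"
  Row 2: "ln"
First row length: 2

2


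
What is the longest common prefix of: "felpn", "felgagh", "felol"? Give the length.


Words: felpn, felgagh, felol
  Position 0: all 'f' => match
  Position 1: all 'e' => match
  Position 2: all 'l' => match
  Position 3: ('p', 'g', 'o') => mismatch, stop
LCP = "fel" (length 3)

3


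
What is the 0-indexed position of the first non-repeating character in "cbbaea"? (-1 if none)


Input: cbbaea
Character frequencies:
  'a': 2
  'b': 2
  'c': 1
  'e': 1
Scanning left to right for freq == 1:
  Position 0 ('c'): unique! => answer = 0

0


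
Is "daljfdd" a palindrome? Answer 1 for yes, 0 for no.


Input: daljfdd
Reversed: ddfjlad
  Compare pos 0 ('d') with pos 6 ('d'): match
  Compare pos 1 ('a') with pos 5 ('d'): MISMATCH
  Compare pos 2 ('l') with pos 4 ('f'): MISMATCH
Result: not a palindrome

0


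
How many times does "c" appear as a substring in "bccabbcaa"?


Searching for "c" in "bccabbcaa"
Scanning each position:
  Position 0: "b" => no
  Position 1: "c" => MATCH
  Position 2: "c" => MATCH
  Position 3: "a" => no
  Position 4: "b" => no
  Position 5: "b" => no
  Position 6: "c" => MATCH
  Position 7: "a" => no
  Position 8: "a" => no
Total occurrences: 3

3


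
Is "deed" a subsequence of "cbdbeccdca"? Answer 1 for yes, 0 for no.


Check if "deed" is a subsequence of "cbdbeccdca"
Greedy scan:
  Position 0 ('c'): no match needed
  Position 1 ('b'): no match needed
  Position 2 ('d'): matches sub[0] = 'd'
  Position 3 ('b'): no match needed
  Position 4 ('e'): matches sub[1] = 'e'
  Position 5 ('c'): no match needed
  Position 6 ('c'): no match needed
  Position 7 ('d'): no match needed
  Position 8 ('c'): no match needed
  Position 9 ('a'): no match needed
Only matched 2/4 characters => not a subsequence

0


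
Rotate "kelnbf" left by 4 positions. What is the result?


Input: "kelnbf", rotate left by 4
First 4 characters: "keln"
Remaining characters: "bf"
Concatenate remaining + first: "bf" + "keln" = "bfkeln"

bfkeln


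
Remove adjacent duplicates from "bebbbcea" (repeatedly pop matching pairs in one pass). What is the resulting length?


Input: bebbbcea
Stack-based adjacent duplicate removal:
  Read 'b': push. Stack: b
  Read 'e': push. Stack: be
  Read 'b': push. Stack: beb
  Read 'b': matches stack top 'b' => pop. Stack: be
  Read 'b': push. Stack: beb
  Read 'c': push. Stack: bebc
  Read 'e': push. Stack: bebce
  Read 'a': push. Stack: bebcea
Final stack: "bebcea" (length 6)

6


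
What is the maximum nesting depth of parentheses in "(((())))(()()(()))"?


Input: "(((())))(()()(()))"
Tracking depth:
  Position 0 '(': depth becomes 1
  Position 1 '(': depth becomes 2
  Position 2 '(': depth becomes 3
  Position 3 '(': depth becomes 4
  Position 4 ')': depth becomes 3
  Position 5 ')': depth becomes 2
  Position 6 ')': depth becomes 1
  Position 7 ')': depth becomes 0
  Position 8 '(': depth becomes 1
  Position 9 '(': depth becomes 2
  Position 10 ')': depth becomes 1
  Position 11 '(': depth becomes 2
  Position 12 ')': depth becomes 1
  Position 13 '(': depth becomes 2
  Position 14 '(': depth becomes 3
  Position 15 ')': depth becomes 2
  Position 16 ')': depth becomes 1
  Position 17 ')': depth becomes 0
Maximum depth reached: 4

4


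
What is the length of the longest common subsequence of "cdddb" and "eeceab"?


LCS of "cdddb" and "eeceab"
DP table:
           e    e    c    e    a    b
      0    0    0    0    0    0    0
  c   0    0    0    1    1    1    1
  d   0    0    0    1    1    1    1
  d   0    0    0    1    1    1    1
  d   0    0    0    1    1    1    1
  b   0    0    0    1    1    1    2
LCS length = dp[5][6] = 2

2


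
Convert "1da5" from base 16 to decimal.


Input: "1da5" in base 16
Positional expansion:
  Digit '1' (value 1) x 16^3 = 4096
  Digit 'd' (value 13) x 16^2 = 3328
  Digit 'a' (value 10) x 16^1 = 160
  Digit '5' (value 5) x 16^0 = 5
Sum = 7589

7589


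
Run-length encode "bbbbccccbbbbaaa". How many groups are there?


Input: bbbbccccbbbbaaa
Scanning for consecutive runs:
  Group 1: 'b' x 4 (positions 0-3)
  Group 2: 'c' x 4 (positions 4-7)
  Group 3: 'b' x 4 (positions 8-11)
  Group 4: 'a' x 3 (positions 12-14)
Total groups: 4

4


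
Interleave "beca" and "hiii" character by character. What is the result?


Interleaving "beca" and "hiii":
  Position 0: 'b' from first, 'h' from second => "bh"
  Position 1: 'e' from first, 'i' from second => "ei"
  Position 2: 'c' from first, 'i' from second => "ci"
  Position 3: 'a' from first, 'i' from second => "ai"
Result: bheiciai

bheiciai


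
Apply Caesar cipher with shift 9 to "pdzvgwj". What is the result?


Caesar cipher: shift "pdzvgwj" by 9
  'p' (pos 15) + 9 = pos 24 = 'y'
  'd' (pos 3) + 9 = pos 12 = 'm'
  'z' (pos 25) + 9 = pos 8 = 'i'
  'v' (pos 21) + 9 = pos 4 = 'e'
  'g' (pos 6) + 9 = pos 15 = 'p'
  'w' (pos 22) + 9 = pos 5 = 'f'
  'j' (pos 9) + 9 = pos 18 = 's'
Result: ymiepfs

ymiepfs


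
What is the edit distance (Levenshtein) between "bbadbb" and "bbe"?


Computing edit distance: "bbadbb" -> "bbe"
DP table:
           b    b    e
      0    1    2    3
  b   1    0    1    2
  b   2    1    0    1
  a   3    2    1    1
  d   4    3    2    2
  b   5    4    3    3
  b   6    5    4    4
Edit distance = dp[6][3] = 4

4


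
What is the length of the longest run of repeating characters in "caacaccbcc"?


Input: "caacaccbcc"
Scanning for longest run:
  Position 1 ('a'): new char, reset run to 1
  Position 2 ('a'): continues run of 'a', length=2
  Position 3 ('c'): new char, reset run to 1
  Position 4 ('a'): new char, reset run to 1
  Position 5 ('c'): new char, reset run to 1
  Position 6 ('c'): continues run of 'c', length=2
  Position 7 ('b'): new char, reset run to 1
  Position 8 ('c'): new char, reset run to 1
  Position 9 ('c'): continues run of 'c', length=2
Longest run: 'a' with length 2

2


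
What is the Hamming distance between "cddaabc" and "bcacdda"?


Comparing "cddaabc" and "bcacdda" position by position:
  Position 0: 'c' vs 'b' => differ
  Position 1: 'd' vs 'c' => differ
  Position 2: 'd' vs 'a' => differ
  Position 3: 'a' vs 'c' => differ
  Position 4: 'a' vs 'd' => differ
  Position 5: 'b' vs 'd' => differ
  Position 6: 'c' vs 'a' => differ
Total differences (Hamming distance): 7

7


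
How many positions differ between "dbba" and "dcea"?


Comparing "dbba" and "dcea" position by position:
  Position 0: 'd' vs 'd' => same
  Position 1: 'b' vs 'c' => DIFFER
  Position 2: 'b' vs 'e' => DIFFER
  Position 3: 'a' vs 'a' => same
Positions that differ: 2

2


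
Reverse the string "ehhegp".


Input: ehhegp
Reading characters right to left:
  Position 5: 'p'
  Position 4: 'g'
  Position 3: 'e'
  Position 2: 'h'
  Position 1: 'h'
  Position 0: 'e'
Reversed: pgehhe

pgehhe


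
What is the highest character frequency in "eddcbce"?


Input: eddcbce
Character counts:
  'b': 1
  'c': 2
  'd': 2
  'e': 2
Maximum frequency: 2

2


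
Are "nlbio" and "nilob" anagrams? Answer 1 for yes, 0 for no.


Strings: "nlbio", "nilob"
Sorted first:  bilno
Sorted second: bilno
Sorted forms match => anagrams

1


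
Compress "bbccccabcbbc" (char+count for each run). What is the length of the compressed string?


Input: bbccccabcbbc
Runs:
  'b' x 2 => "b2"
  'c' x 4 => "c4"
  'a' x 1 => "a1"
  'b' x 1 => "b1"
  'c' x 1 => "c1"
  'b' x 2 => "b2"
  'c' x 1 => "c1"
Compressed: "b2c4a1b1c1b2c1"
Compressed length: 14

14


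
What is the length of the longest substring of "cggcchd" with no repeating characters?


Input: "cggcchd"
Sliding window (track last position of each char):
  Position 0 ('c'): window [0,0] length 1 -- new best
  Position 1 ('g'): window [0,1] length 2 -- new best
  Position 2 ('g'): repeat (last at 1), move window start to 2
  Position 2 ('g'): window [2,2] length 1
  Position 3 ('c'): window [2,3] length 2
  Position 4 ('c'): repeat (last at 3), move window start to 4
  Position 4 ('c'): window [4,4] length 1
  Position 5 ('h'): window [4,5] length 2
  Position 6 ('d'): window [4,6] length 3 -- new best
Longest substring with no repeats: "chd" with length 3

3


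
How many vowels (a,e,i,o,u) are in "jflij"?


Input: jflij
Checking each character:
  'j' at position 0: consonant
  'f' at position 1: consonant
  'l' at position 2: consonant
  'i' at position 3: vowel (running total: 1)
  'j' at position 4: consonant
Total vowels: 1

1


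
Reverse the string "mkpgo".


Input: mkpgo
Reading characters right to left:
  Position 4: 'o'
  Position 3: 'g'
  Position 2: 'p'
  Position 1: 'k'
  Position 0: 'm'
Reversed: ogpkm

ogpkm


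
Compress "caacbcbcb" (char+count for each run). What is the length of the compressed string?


Input: caacbcbcb
Runs:
  'c' x 1 => "c1"
  'a' x 2 => "a2"
  'c' x 1 => "c1"
  'b' x 1 => "b1"
  'c' x 1 => "c1"
  'b' x 1 => "b1"
  'c' x 1 => "c1"
  'b' x 1 => "b1"
Compressed: "c1a2c1b1c1b1c1b1"
Compressed length: 16

16


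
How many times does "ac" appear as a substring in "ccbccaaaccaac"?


Searching for "ac" in "ccbccaaaccaac"
Scanning each position:
  Position 0: "cc" => no
  Position 1: "cb" => no
  Position 2: "bc" => no
  Position 3: "cc" => no
  Position 4: "ca" => no
  Position 5: "aa" => no
  Position 6: "aa" => no
  Position 7: "ac" => MATCH
  Position 8: "cc" => no
  Position 9: "ca" => no
  Position 10: "aa" => no
  Position 11: "ac" => MATCH
Total occurrences: 2

2


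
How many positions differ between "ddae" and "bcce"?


Comparing "ddae" and "bcce" position by position:
  Position 0: 'd' vs 'b' => DIFFER
  Position 1: 'd' vs 'c' => DIFFER
  Position 2: 'a' vs 'c' => DIFFER
  Position 3: 'e' vs 'e' => same
Positions that differ: 3

3


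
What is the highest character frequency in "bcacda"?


Input: bcacda
Character counts:
  'a': 2
  'b': 1
  'c': 2
  'd': 1
Maximum frequency: 2

2


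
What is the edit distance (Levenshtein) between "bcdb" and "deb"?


Computing edit distance: "bcdb" -> "deb"
DP table:
           d    e    b
      0    1    2    3
  b   1    1    2    2
  c   2    2    2    3
  d   3    2    3    3
  b   4    3    3    3
Edit distance = dp[4][3] = 3

3


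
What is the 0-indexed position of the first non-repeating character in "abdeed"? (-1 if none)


Input: abdeed
Character frequencies:
  'a': 1
  'b': 1
  'd': 2
  'e': 2
Scanning left to right for freq == 1:
  Position 0 ('a'): unique! => answer = 0

0


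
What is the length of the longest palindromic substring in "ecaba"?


Input: "ecaba"
Checking substrings for palindromes:
  [2:5] "aba" (len 3) => palindrome
Longest palindromic substring: "aba" with length 3

3


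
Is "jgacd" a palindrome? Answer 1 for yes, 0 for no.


Input: jgacd
Reversed: dcagj
  Compare pos 0 ('j') with pos 4 ('d'): MISMATCH
  Compare pos 1 ('g') with pos 3 ('c'): MISMATCH
Result: not a palindrome

0


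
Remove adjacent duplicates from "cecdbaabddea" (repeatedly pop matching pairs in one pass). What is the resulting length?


Input: cecdbaabddea
Stack-based adjacent duplicate removal:
  Read 'c': push. Stack: c
  Read 'e': push. Stack: ce
  Read 'c': push. Stack: cec
  Read 'd': push. Stack: cecd
  Read 'b': push. Stack: cecdb
  Read 'a': push. Stack: cecdba
  Read 'a': matches stack top 'a' => pop. Stack: cecdb
  Read 'b': matches stack top 'b' => pop. Stack: cecd
  Read 'd': matches stack top 'd' => pop. Stack: cec
  Read 'd': push. Stack: cecd
  Read 'e': push. Stack: cecde
  Read 'a': push. Stack: cecdea
Final stack: "cecdea" (length 6)

6


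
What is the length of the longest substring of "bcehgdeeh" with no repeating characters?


Input: "bcehgdeeh"
Sliding window (track last position of each char):
  Position 0 ('b'): window [0,0] length 1 -- new best
  Position 1 ('c'): window [0,1] length 2 -- new best
  Position 2 ('e'): window [0,2] length 3 -- new best
  Position 3 ('h'): window [0,3] length 4 -- new best
  Position 4 ('g'): window [0,4] length 5 -- new best
  Position 5 ('d'): window [0,5] length 6 -- new best
  Position 6 ('e'): repeat (last at 2), move window start to 3
  Position 6 ('e'): window [3,6] length 4
  Position 7 ('e'): repeat (last at 6), move window start to 7
  Position 7 ('e'): window [7,7] length 1
  Position 8 ('h'): window [7,8] length 2
Longest substring with no repeats: "bcehgd" with length 6

6


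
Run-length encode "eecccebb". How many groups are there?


Input: eecccebb
Scanning for consecutive runs:
  Group 1: 'e' x 2 (positions 0-1)
  Group 2: 'c' x 3 (positions 2-4)
  Group 3: 'e' x 1 (positions 5-5)
  Group 4: 'b' x 2 (positions 6-7)
Total groups: 4

4


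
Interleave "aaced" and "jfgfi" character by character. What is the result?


Interleaving "aaced" and "jfgfi":
  Position 0: 'a' from first, 'j' from second => "aj"
  Position 1: 'a' from first, 'f' from second => "af"
  Position 2: 'c' from first, 'g' from second => "cg"
  Position 3: 'e' from first, 'f' from second => "ef"
  Position 4: 'd' from first, 'i' from second => "di"
Result: ajafcgefdi

ajafcgefdi


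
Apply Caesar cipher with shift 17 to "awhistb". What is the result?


Caesar cipher: shift "awhistb" by 17
  'a' (pos 0) + 17 = pos 17 = 'r'
  'w' (pos 22) + 17 = pos 13 = 'n'
  'h' (pos 7) + 17 = pos 24 = 'y'
  'i' (pos 8) + 17 = pos 25 = 'z'
  's' (pos 18) + 17 = pos 9 = 'j'
  't' (pos 19) + 17 = pos 10 = 'k'
  'b' (pos 1) + 17 = pos 18 = 's'
Result: rnyzjks

rnyzjks


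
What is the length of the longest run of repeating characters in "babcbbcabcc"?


Input: "babcbbcabcc"
Scanning for longest run:
  Position 1 ('a'): new char, reset run to 1
  Position 2 ('b'): new char, reset run to 1
  Position 3 ('c'): new char, reset run to 1
  Position 4 ('b'): new char, reset run to 1
  Position 5 ('b'): continues run of 'b', length=2
  Position 6 ('c'): new char, reset run to 1
  Position 7 ('a'): new char, reset run to 1
  Position 8 ('b'): new char, reset run to 1
  Position 9 ('c'): new char, reset run to 1
  Position 10 ('c'): continues run of 'c', length=2
Longest run: 'b' with length 2

2


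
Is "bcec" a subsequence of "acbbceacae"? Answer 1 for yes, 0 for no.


Check if "bcec" is a subsequence of "acbbceacae"
Greedy scan:
  Position 0 ('a'): no match needed
  Position 1 ('c'): no match needed
  Position 2 ('b'): matches sub[0] = 'b'
  Position 3 ('b'): no match needed
  Position 4 ('c'): matches sub[1] = 'c'
  Position 5 ('e'): matches sub[2] = 'e'
  Position 6 ('a'): no match needed
  Position 7 ('c'): matches sub[3] = 'c'
  Position 8 ('a'): no match needed
  Position 9 ('e'): no match needed
All 4 characters matched => is a subsequence

1


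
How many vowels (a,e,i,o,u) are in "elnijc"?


Input: elnijc
Checking each character:
  'e' at position 0: vowel (running total: 1)
  'l' at position 1: consonant
  'n' at position 2: consonant
  'i' at position 3: vowel (running total: 2)
  'j' at position 4: consonant
  'c' at position 5: consonant
Total vowels: 2

2


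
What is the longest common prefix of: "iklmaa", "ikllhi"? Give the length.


Words: iklmaa, ikllhi
  Position 0: all 'i' => match
  Position 1: all 'k' => match
  Position 2: all 'l' => match
  Position 3: ('m', 'l') => mismatch, stop
LCP = "ikl" (length 3)

3


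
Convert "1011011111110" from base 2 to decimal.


Input: "1011011111110" in base 2
Positional expansion:
  Digit '1' (value 1) x 2^12 = 4096
  Digit '0' (value 0) x 2^11 = 0
  Digit '1' (value 1) x 2^10 = 1024
  Digit '1' (value 1) x 2^9 = 512
  Digit '0' (value 0) x 2^8 = 0
  Digit '1' (value 1) x 2^7 = 128
  Digit '1' (value 1) x 2^6 = 64
  Digit '1' (value 1) x 2^5 = 32
  Digit '1' (value 1) x 2^4 = 16
  Digit '1' (value 1) x 2^3 = 8
  Digit '1' (value 1) x 2^2 = 4
  Digit '1' (value 1) x 2^1 = 2
  Digit '0' (value 0) x 2^0 = 0
Sum = 5886

5886


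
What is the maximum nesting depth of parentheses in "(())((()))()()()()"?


Input: "(())((()))()()()()"
Tracking depth:
  Position 0 '(': depth becomes 1
  Position 1 '(': depth becomes 2
  Position 2 ')': depth becomes 1
  Position 3 ')': depth becomes 0
  Position 4 '(': depth becomes 1
  Position 5 '(': depth becomes 2
  Position 6 '(': depth becomes 3
  Position 7 ')': depth becomes 2
  Position 8 ')': depth becomes 1
  Position 9 ')': depth becomes 0
  Position 10 '(': depth becomes 1
  Position 11 ')': depth becomes 0
  Position 12 '(': depth becomes 1
  Position 13 ')': depth becomes 0
  Position 14 '(': depth becomes 1
  Position 15 ')': depth becomes 0
  Position 16 '(': depth becomes 1
  Position 17 ')': depth becomes 0
Maximum depth reached: 3

3


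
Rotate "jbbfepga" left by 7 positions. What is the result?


Input: "jbbfepga", rotate left by 7
First 7 characters: "jbbfepg"
Remaining characters: "a"
Concatenate remaining + first: "a" + "jbbfepg" = "ajbbfepg"

ajbbfepg


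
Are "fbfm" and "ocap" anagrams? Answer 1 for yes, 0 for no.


Strings: "fbfm", "ocap"
Sorted first:  bffm
Sorted second: acop
Differ at position 0: 'b' vs 'a' => not anagrams

0


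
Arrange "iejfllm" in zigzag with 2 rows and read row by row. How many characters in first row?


Zigzag "iejfllm" into 2 rows:
Placing characters:
  'i' => row 0
  'e' => row 1
  'j' => row 0
  'f' => row 1
  'l' => row 0
  'l' => row 1
  'm' => row 0
Rows:
  Row 0: "ijlm"
  Row 1: "efl"
First row length: 4

4


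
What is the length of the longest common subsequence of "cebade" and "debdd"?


LCS of "cebade" and "debdd"
DP table:
           d    e    b    d    d
      0    0    0    0    0    0
  c   0    0    0    0    0    0
  e   0    0    1    1    1    1
  b   0    0    1    2    2    2
  a   0    0    1    2    2    2
  d   0    1    1    2    3    3
  e   0    1    2    2    3    3
LCS length = dp[6][5] = 3

3


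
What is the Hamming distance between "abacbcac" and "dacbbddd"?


Comparing "abacbcac" and "dacbbddd" position by position:
  Position 0: 'a' vs 'd' => differ
  Position 1: 'b' vs 'a' => differ
  Position 2: 'a' vs 'c' => differ
  Position 3: 'c' vs 'b' => differ
  Position 4: 'b' vs 'b' => same
  Position 5: 'c' vs 'd' => differ
  Position 6: 'a' vs 'd' => differ
  Position 7: 'c' vs 'd' => differ
Total differences (Hamming distance): 7

7


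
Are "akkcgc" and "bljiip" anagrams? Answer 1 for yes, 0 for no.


Strings: "akkcgc", "bljiip"
Sorted first:  accgkk
Sorted second: biijlp
Differ at position 0: 'a' vs 'b' => not anagrams

0


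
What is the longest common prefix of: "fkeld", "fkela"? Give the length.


Words: fkeld, fkela
  Position 0: all 'f' => match
  Position 1: all 'k' => match
  Position 2: all 'e' => match
  Position 3: all 'l' => match
  Position 4: ('d', 'a') => mismatch, stop
LCP = "fkel" (length 4)

4


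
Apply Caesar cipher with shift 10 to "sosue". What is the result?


Caesar cipher: shift "sosue" by 10
  's' (pos 18) + 10 = pos 2 = 'c'
  'o' (pos 14) + 10 = pos 24 = 'y'
  's' (pos 18) + 10 = pos 2 = 'c'
  'u' (pos 20) + 10 = pos 4 = 'e'
  'e' (pos 4) + 10 = pos 14 = 'o'
Result: cyceo

cyceo


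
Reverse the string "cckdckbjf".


Input: cckdckbjf
Reading characters right to left:
  Position 8: 'f'
  Position 7: 'j'
  Position 6: 'b'
  Position 5: 'k'
  Position 4: 'c'
  Position 3: 'd'
  Position 2: 'k'
  Position 1: 'c'
  Position 0: 'c'
Reversed: fjbkcdkcc

fjbkcdkcc


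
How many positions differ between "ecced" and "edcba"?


Comparing "ecced" and "edcba" position by position:
  Position 0: 'e' vs 'e' => same
  Position 1: 'c' vs 'd' => DIFFER
  Position 2: 'c' vs 'c' => same
  Position 3: 'e' vs 'b' => DIFFER
  Position 4: 'd' vs 'a' => DIFFER
Positions that differ: 3

3


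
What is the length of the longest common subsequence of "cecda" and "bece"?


LCS of "cecda" and "bece"
DP table:
           b    e    c    e
      0    0    0    0    0
  c   0    0    0    1    1
  e   0    0    1    1    2
  c   0    0    1    2    2
  d   0    0    1    2    2
  a   0    0    1    2    2
LCS length = dp[5][4] = 2

2


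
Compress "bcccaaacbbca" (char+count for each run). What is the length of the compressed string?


Input: bcccaaacbbca
Runs:
  'b' x 1 => "b1"
  'c' x 3 => "c3"
  'a' x 3 => "a3"
  'c' x 1 => "c1"
  'b' x 2 => "b2"
  'c' x 1 => "c1"
  'a' x 1 => "a1"
Compressed: "b1c3a3c1b2c1a1"
Compressed length: 14

14


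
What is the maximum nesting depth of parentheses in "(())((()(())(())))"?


Input: "(())((()(())(())))"
Tracking depth:
  Position 0 '(': depth becomes 1
  Position 1 '(': depth becomes 2
  Position 2 ')': depth becomes 1
  Position 3 ')': depth becomes 0
  Position 4 '(': depth becomes 1
  Position 5 '(': depth becomes 2
  Position 6 '(': depth becomes 3
  Position 7 ')': depth becomes 2
  Position 8 '(': depth becomes 3
  Position 9 '(': depth becomes 4
  Position 10 ')': depth becomes 3
  Position 11 ')': depth becomes 2
  Position 12 '(': depth becomes 3
  Position 13 '(': depth becomes 4
  Position 14 ')': depth becomes 3
  Position 15 ')': depth becomes 2
  Position 16 ')': depth becomes 1
  Position 17 ')': depth becomes 0
Maximum depth reached: 4

4


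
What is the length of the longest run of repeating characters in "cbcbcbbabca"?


Input: "cbcbcbbabca"
Scanning for longest run:
  Position 1 ('b'): new char, reset run to 1
  Position 2 ('c'): new char, reset run to 1
  Position 3 ('b'): new char, reset run to 1
  Position 4 ('c'): new char, reset run to 1
  Position 5 ('b'): new char, reset run to 1
  Position 6 ('b'): continues run of 'b', length=2
  Position 7 ('a'): new char, reset run to 1
  Position 8 ('b'): new char, reset run to 1
  Position 9 ('c'): new char, reset run to 1
  Position 10 ('a'): new char, reset run to 1
Longest run: 'b' with length 2

2


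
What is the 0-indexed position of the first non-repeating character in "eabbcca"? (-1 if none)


Input: eabbcca
Character frequencies:
  'a': 2
  'b': 2
  'c': 2
  'e': 1
Scanning left to right for freq == 1:
  Position 0 ('e'): unique! => answer = 0

0


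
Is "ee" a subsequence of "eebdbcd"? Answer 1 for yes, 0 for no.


Check if "ee" is a subsequence of "eebdbcd"
Greedy scan:
  Position 0 ('e'): matches sub[0] = 'e'
  Position 1 ('e'): matches sub[1] = 'e'
  Position 2 ('b'): no match needed
  Position 3 ('d'): no match needed
  Position 4 ('b'): no match needed
  Position 5 ('c'): no match needed
  Position 6 ('d'): no match needed
All 2 characters matched => is a subsequence

1


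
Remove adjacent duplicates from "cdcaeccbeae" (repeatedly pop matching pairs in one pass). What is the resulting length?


Input: cdcaeccbeae
Stack-based adjacent duplicate removal:
  Read 'c': push. Stack: c
  Read 'd': push. Stack: cd
  Read 'c': push. Stack: cdc
  Read 'a': push. Stack: cdca
  Read 'e': push. Stack: cdcae
  Read 'c': push. Stack: cdcaec
  Read 'c': matches stack top 'c' => pop. Stack: cdcae
  Read 'b': push. Stack: cdcaeb
  Read 'e': push. Stack: cdcaebe
  Read 'a': push. Stack: cdcaebea
  Read 'e': push. Stack: cdcaebeae
Final stack: "cdcaebeae" (length 9)

9


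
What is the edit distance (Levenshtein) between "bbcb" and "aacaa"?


Computing edit distance: "bbcb" -> "aacaa"
DP table:
           a    a    c    a    a
      0    1    2    3    4    5
  b   1    1    2    3    4    5
  b   2    2    2    3    4    5
  c   3    3    3    2    3    4
  b   4    4    4    3    3    4
Edit distance = dp[4][5] = 4

4


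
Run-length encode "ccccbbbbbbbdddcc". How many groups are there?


Input: ccccbbbbbbbdddcc
Scanning for consecutive runs:
  Group 1: 'c' x 4 (positions 0-3)
  Group 2: 'b' x 7 (positions 4-10)
  Group 3: 'd' x 3 (positions 11-13)
  Group 4: 'c' x 2 (positions 14-15)
Total groups: 4

4


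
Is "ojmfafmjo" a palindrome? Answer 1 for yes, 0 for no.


Input: ojmfafmjo
Reversed: ojmfafmjo
  Compare pos 0 ('o') with pos 8 ('o'): match
  Compare pos 1 ('j') with pos 7 ('j'): match
  Compare pos 2 ('m') with pos 6 ('m'): match
  Compare pos 3 ('f') with pos 5 ('f'): match
Result: palindrome

1


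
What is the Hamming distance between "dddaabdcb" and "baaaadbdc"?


Comparing "dddaabdcb" and "baaaadbdc" position by position:
  Position 0: 'd' vs 'b' => differ
  Position 1: 'd' vs 'a' => differ
  Position 2: 'd' vs 'a' => differ
  Position 3: 'a' vs 'a' => same
  Position 4: 'a' vs 'a' => same
  Position 5: 'b' vs 'd' => differ
  Position 6: 'd' vs 'b' => differ
  Position 7: 'c' vs 'd' => differ
  Position 8: 'b' vs 'c' => differ
Total differences (Hamming distance): 7

7


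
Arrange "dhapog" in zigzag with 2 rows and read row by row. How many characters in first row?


Zigzag "dhapog" into 2 rows:
Placing characters:
  'd' => row 0
  'h' => row 1
  'a' => row 0
  'p' => row 1
  'o' => row 0
  'g' => row 1
Rows:
  Row 0: "dao"
  Row 1: "hpg"
First row length: 3

3


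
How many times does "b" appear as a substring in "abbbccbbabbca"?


Searching for "b" in "abbbccbbabbca"
Scanning each position:
  Position 0: "a" => no
  Position 1: "b" => MATCH
  Position 2: "b" => MATCH
  Position 3: "b" => MATCH
  Position 4: "c" => no
  Position 5: "c" => no
  Position 6: "b" => MATCH
  Position 7: "b" => MATCH
  Position 8: "a" => no
  Position 9: "b" => MATCH
  Position 10: "b" => MATCH
  Position 11: "c" => no
  Position 12: "a" => no
Total occurrences: 7

7


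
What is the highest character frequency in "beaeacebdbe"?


Input: beaeacebdbe
Character counts:
  'a': 2
  'b': 3
  'c': 1
  'd': 1
  'e': 4
Maximum frequency: 4

4


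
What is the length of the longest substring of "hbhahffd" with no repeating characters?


Input: "hbhahffd"
Sliding window (track last position of each char):
  Position 0 ('h'): window [0,0] length 1 -- new best
  Position 1 ('b'): window [0,1] length 2 -- new best
  Position 2 ('h'): repeat (last at 0), move window start to 1
  Position 2 ('h'): window [1,2] length 2
  Position 3 ('a'): window [1,3] length 3 -- new best
  Position 4 ('h'): repeat (last at 2), move window start to 3
  Position 4 ('h'): window [3,4] length 2
  Position 5 ('f'): window [3,5] length 3
  Position 6 ('f'): repeat (last at 5), move window start to 6
  Position 6 ('f'): window [6,6] length 1
  Position 7 ('d'): window [6,7] length 2
Longest substring with no repeats: "bha" with length 3

3


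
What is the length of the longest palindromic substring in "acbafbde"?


Input: "acbafbde"
Checking substrings for palindromes:
  No multi-char palindromic substrings found
Longest palindromic substring: "a" with length 1

1


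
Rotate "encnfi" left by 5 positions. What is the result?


Input: "encnfi", rotate left by 5
First 5 characters: "encnf"
Remaining characters: "i"
Concatenate remaining + first: "i" + "encnf" = "iencnf"

iencnf


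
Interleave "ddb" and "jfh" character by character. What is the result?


Interleaving "ddb" and "jfh":
  Position 0: 'd' from first, 'j' from second => "dj"
  Position 1: 'd' from first, 'f' from second => "df"
  Position 2: 'b' from first, 'h' from second => "bh"
Result: djdfbh

djdfbh


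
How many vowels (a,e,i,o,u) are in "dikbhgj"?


Input: dikbhgj
Checking each character:
  'd' at position 0: consonant
  'i' at position 1: vowel (running total: 1)
  'k' at position 2: consonant
  'b' at position 3: consonant
  'h' at position 4: consonant
  'g' at position 5: consonant
  'j' at position 6: consonant
Total vowels: 1

1


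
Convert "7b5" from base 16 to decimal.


Input: "7b5" in base 16
Positional expansion:
  Digit '7' (value 7) x 16^2 = 1792
  Digit 'b' (value 11) x 16^1 = 176
  Digit '5' (value 5) x 16^0 = 5
Sum = 1973

1973


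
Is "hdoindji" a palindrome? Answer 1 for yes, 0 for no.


Input: hdoindji
Reversed: ijdniodh
  Compare pos 0 ('h') with pos 7 ('i'): MISMATCH
  Compare pos 1 ('d') with pos 6 ('j'): MISMATCH
  Compare pos 2 ('o') with pos 5 ('d'): MISMATCH
  Compare pos 3 ('i') with pos 4 ('n'): MISMATCH
Result: not a palindrome

0


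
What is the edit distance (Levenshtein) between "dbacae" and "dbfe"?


Computing edit distance: "dbacae" -> "dbfe"
DP table:
           d    b    f    e
      0    1    2    3    4
  d   1    0    1    2    3
  b   2    1    0    1    2
  a   3    2    1    1    2
  c   4    3    2    2    2
  a   5    4    3    3    3
  e   6    5    4    4    3
Edit distance = dp[6][4] = 3

3


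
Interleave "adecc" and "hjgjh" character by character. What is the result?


Interleaving "adecc" and "hjgjh":
  Position 0: 'a' from first, 'h' from second => "ah"
  Position 1: 'd' from first, 'j' from second => "dj"
  Position 2: 'e' from first, 'g' from second => "eg"
  Position 3: 'c' from first, 'j' from second => "cj"
  Position 4: 'c' from first, 'h' from second => "ch"
Result: ahdjegcjch

ahdjegcjch


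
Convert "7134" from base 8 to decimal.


Input: "7134" in base 8
Positional expansion:
  Digit '7' (value 7) x 8^3 = 3584
  Digit '1' (value 1) x 8^2 = 64
  Digit '3' (value 3) x 8^1 = 24
  Digit '4' (value 4) x 8^0 = 4
Sum = 3676

3676


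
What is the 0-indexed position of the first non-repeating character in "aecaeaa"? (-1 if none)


Input: aecaeaa
Character frequencies:
  'a': 4
  'c': 1
  'e': 2
Scanning left to right for freq == 1:
  Position 0 ('a'): freq=4, skip
  Position 1 ('e'): freq=2, skip
  Position 2 ('c'): unique! => answer = 2

2
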